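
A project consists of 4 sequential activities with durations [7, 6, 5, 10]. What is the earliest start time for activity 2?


Activity 2 starts after activities 1 through 1 complete.
Predecessor durations: [7]
ES = 7 = 7

7


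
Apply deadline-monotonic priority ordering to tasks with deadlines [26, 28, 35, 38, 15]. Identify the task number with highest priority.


Sort tasks by relative deadline (ascending):
  Task 5: deadline = 15
  Task 1: deadline = 26
  Task 2: deadline = 28
  Task 3: deadline = 35
  Task 4: deadline = 38
Priority order (highest first): [5, 1, 2, 3, 4]
Highest priority task = 5

5


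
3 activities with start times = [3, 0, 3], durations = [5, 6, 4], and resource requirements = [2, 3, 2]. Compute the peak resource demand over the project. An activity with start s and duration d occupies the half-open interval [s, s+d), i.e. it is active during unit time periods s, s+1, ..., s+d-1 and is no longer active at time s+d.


Each activity i is active on [start_i, start_i + duration_i).
Compute total resource usage per time slot:
  t=0: active resources = [3], total = 3
  t=1: active resources = [3], total = 3
  t=2: active resources = [3], total = 3
  t=3: active resources = [2, 3, 2], total = 7
  t=4: active resources = [2, 3, 2], total = 7
  t=5: active resources = [2, 3, 2], total = 7
  t=6: active resources = [2, 2], total = 4
  t=7: active resources = [2], total = 2
Peak resource demand = 7

7


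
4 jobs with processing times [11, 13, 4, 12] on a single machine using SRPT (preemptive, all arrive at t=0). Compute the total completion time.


Since all jobs arrive at t=0, SRPT equals SPT ordering.
SPT order: [4, 11, 12, 13]
Completion times:
  Job 1: p=4, C=4
  Job 2: p=11, C=15
  Job 3: p=12, C=27
  Job 4: p=13, C=40
Total completion time = 4 + 15 + 27 + 40 = 86

86


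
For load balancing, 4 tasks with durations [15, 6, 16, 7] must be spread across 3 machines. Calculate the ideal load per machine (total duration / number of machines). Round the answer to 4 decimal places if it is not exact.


Total processing time = 15 + 6 + 16 + 7 = 44
Number of machines = 3
Ideal balanced load = 44 / 3 = 14.6667

14.6667


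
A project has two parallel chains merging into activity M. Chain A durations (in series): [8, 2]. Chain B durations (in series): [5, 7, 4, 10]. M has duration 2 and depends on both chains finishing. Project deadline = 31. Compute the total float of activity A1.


Forward pass: ES(A1) = sum of predecessors on chain A = 0
EF = ES + duration = 0 + 8 = 8
Backward pass: LF(M) = deadline = 31; LS(M) = 31 - 2 = 29
LF(A1) = LS(M) - sum(successors on chain A) = 29 - 2 = 27
LS = LF - duration = 27 - 8 = 19
Total float = LS - ES = 19 - 0 = 19

19


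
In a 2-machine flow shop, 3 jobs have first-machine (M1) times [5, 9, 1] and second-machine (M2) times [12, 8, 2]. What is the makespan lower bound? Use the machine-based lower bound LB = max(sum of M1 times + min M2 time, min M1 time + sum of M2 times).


LB1 = sum(M1 times) + min(M2 times) = 15 + 2 = 17
LB2 = min(M1 times) + sum(M2 times) = 1 + 22 = 23
Lower bound = max(LB1, LB2) = max(17, 23) = 23

23


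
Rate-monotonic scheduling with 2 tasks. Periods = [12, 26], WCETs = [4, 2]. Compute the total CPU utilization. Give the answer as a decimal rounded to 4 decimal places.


Compute individual utilizations (exact fractions):
  Task 1: C/T = 4/12 = 1/3 (approx. 0.3333)
  Task 2: C/T = 2/26 = 1/13 (approx. 0.0769)
Total utilization U = 1/3 + 1/13 = 16/39
Rounded to 4 decimal places: U = 0.4103
RM (Liu & Layland) bound for 2 tasks = 0.828427; compare with U = 16/39 (approx. 0.410256)
U <= bound, so schedulable by RM sufficient condition.

0.4103


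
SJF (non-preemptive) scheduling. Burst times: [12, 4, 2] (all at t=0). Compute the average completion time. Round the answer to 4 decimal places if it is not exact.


SJF order (ascending): [2, 4, 12]
Completion times:
  Job 1: burst=2, C=2
  Job 2: burst=4, C=6
  Job 3: burst=12, C=18
Average completion = 26/3 = 8.6667

8.6667


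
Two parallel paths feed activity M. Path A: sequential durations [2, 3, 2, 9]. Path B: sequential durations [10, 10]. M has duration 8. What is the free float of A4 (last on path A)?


ES(A4) = sum of predecessors on chain A = 7
EF(A4) = ES + duration = 7 + 9 = 16
Successor of A4 is M. ES(M) = max(sum(A), sum(B)) = max(16, 20) = 20
Free float = ES(successor) - EF(current) = 20 - 16 = 4

4


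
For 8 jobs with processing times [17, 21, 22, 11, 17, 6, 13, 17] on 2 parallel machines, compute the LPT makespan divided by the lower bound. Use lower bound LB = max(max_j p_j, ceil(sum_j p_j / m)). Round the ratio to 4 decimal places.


LPT order: [22, 21, 17, 17, 17, 13, 11, 6]
Machine loads after assignment: [63, 61]
LPT makespan = 63
Lower bound = max(max_job, ceil(total/2)) = max(22, 62) = 62
Ratio = 63 / 62 = 1.0161

1.0161


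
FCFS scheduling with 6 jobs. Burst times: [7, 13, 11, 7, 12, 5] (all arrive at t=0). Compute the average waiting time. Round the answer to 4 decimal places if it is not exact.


FCFS order (as given): [7, 13, 11, 7, 12, 5]
Waiting times:
  Job 1: wait = 0
  Job 2: wait = 7
  Job 3: wait = 20
  Job 4: wait = 31
  Job 5: wait = 38
  Job 6: wait = 50
Sum of waiting times = 146
Average waiting time = 146/6 = 24.3333

24.3333


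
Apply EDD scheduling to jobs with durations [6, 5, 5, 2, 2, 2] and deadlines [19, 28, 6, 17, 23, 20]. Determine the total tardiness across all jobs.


Sort by due date (EDD order): [(5, 6), (2, 17), (6, 19), (2, 20), (2, 23), (5, 28)]
Compute completion times and tardiness:
  Job 1: p=5, d=6, C=5, tardiness=max(0,5-6)=0
  Job 2: p=2, d=17, C=7, tardiness=max(0,7-17)=0
  Job 3: p=6, d=19, C=13, tardiness=max(0,13-19)=0
  Job 4: p=2, d=20, C=15, tardiness=max(0,15-20)=0
  Job 5: p=2, d=23, C=17, tardiness=max(0,17-23)=0
  Job 6: p=5, d=28, C=22, tardiness=max(0,22-28)=0
Total tardiness = 0

0


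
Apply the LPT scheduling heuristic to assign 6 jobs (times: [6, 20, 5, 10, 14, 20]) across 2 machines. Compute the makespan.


Sort jobs in decreasing order (LPT): [20, 20, 14, 10, 6, 5]
Assign each job to the least loaded machine:
  Machine 1: jobs [20, 14, 5], load = 39
  Machine 2: jobs [20, 10, 6], load = 36
Makespan = max load = 39

39


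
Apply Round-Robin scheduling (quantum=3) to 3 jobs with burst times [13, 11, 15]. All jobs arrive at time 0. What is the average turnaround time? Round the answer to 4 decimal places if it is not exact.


Time quantum = 3
Execution trace:
  J1 runs 3 units, time = 3
  J2 runs 3 units, time = 6
  J3 runs 3 units, time = 9
  J1 runs 3 units, time = 12
  J2 runs 3 units, time = 15
  J3 runs 3 units, time = 18
  J1 runs 3 units, time = 21
  J2 runs 3 units, time = 24
  J3 runs 3 units, time = 27
  J1 runs 3 units, time = 30
  J2 runs 2 units, time = 32
  J3 runs 3 units, time = 35
  J1 runs 1 units, time = 36
  J3 runs 3 units, time = 39
Finish times: [36, 32, 39]
Average turnaround = 107/3 = 35.6667

35.6667


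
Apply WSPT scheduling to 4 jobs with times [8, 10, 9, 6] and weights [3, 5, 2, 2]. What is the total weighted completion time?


Compute p/w ratios and sort ascending (WSPT): [(10, 5), (8, 3), (6, 2), (9, 2)]
Compute weighted completion times:
  Job (p=10,w=5): C=10, w*C=5*10=50
  Job (p=8,w=3): C=18, w*C=3*18=54
  Job (p=6,w=2): C=24, w*C=2*24=48
  Job (p=9,w=2): C=33, w*C=2*33=66
Total weighted completion time = 218

218


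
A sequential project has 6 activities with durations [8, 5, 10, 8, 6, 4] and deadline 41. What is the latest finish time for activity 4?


LF(activity 4) = deadline - sum of successor durations
Successors: activities 5 through 6 with durations [6, 4]
Sum of successor durations = 10
LF = 41 - 10 = 31

31


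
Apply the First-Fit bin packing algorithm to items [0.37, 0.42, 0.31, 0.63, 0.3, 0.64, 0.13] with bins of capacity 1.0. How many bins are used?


Place items sequentially using First-Fit:
  Item 0.37 -> new Bin 1
  Item 0.42 -> Bin 1 (now 0.79)
  Item 0.31 -> new Bin 2
  Item 0.63 -> Bin 2 (now 0.94)
  Item 0.3 -> new Bin 3
  Item 0.64 -> Bin 3 (now 0.94)
  Item 0.13 -> Bin 1 (now 0.92)
Total bins used = 3

3


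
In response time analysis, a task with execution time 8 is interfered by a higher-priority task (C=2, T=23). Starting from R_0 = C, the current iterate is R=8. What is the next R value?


R_next = C + ceil(R_prev / T_hp) * C_hp
ceil(8 / 23) = ceil(0.3478) = 1
Interference = 1 * 2 = 2
R_next = 8 + 2 = 10

10


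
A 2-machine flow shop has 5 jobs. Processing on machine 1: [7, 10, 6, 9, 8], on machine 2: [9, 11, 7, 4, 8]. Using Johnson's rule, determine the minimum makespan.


Apply Johnson's rule:
  Group 1 (a <= b): [(3, 6, 7), (1, 7, 9), (5, 8, 8), (2, 10, 11)]
  Group 2 (a > b): [(4, 9, 4)]
Optimal job order: [3, 1, 5, 2, 4]
Schedule:
  Job 3: M1 done at 6, M2 done at 13
  Job 1: M1 done at 13, M2 done at 22
  Job 5: M1 done at 21, M2 done at 30
  Job 2: M1 done at 31, M2 done at 42
  Job 4: M1 done at 40, M2 done at 46
Makespan = 46

46


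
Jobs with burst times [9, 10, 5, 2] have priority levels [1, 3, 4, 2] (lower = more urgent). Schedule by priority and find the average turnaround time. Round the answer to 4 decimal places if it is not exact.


Sort by priority (ascending = highest first):
Order: [(1, 9), (2, 2), (3, 10), (4, 5)]
Completion times:
  Priority 1, burst=9, C=9
  Priority 2, burst=2, C=11
  Priority 3, burst=10, C=21
  Priority 4, burst=5, C=26
Average turnaround = 67/4 = 16.75

16.75


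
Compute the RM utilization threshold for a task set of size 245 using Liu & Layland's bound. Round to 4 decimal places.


Compute 2^(1/245) = 1.0028331781
Subtract 1: 1.0028331781 - 1 = 0.0028331781
Multiply by n: 245 * 0.0028331781 = 0.6941286345
Round to 4 dp: 0.6941

0.6941


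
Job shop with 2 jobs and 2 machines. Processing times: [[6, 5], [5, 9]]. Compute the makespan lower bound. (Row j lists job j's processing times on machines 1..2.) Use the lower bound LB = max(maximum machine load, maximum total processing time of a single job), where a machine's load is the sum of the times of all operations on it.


Machine loads:
  Machine 1: 6 + 5 = 11
  Machine 2: 5 + 9 = 14
Max machine load = 14
Job totals:
  Job 1: 11
  Job 2: 14
Max job total = 14
Lower bound = max(14, 14) = 14

14


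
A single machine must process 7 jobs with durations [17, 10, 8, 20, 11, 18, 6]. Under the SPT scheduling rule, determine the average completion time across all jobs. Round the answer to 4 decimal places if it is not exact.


Sort jobs by processing time (SPT order): [6, 8, 10, 11, 17, 18, 20]
Compute completion times sequentially:
  Job 1: processing = 6, completes at 6
  Job 2: processing = 8, completes at 14
  Job 3: processing = 10, completes at 24
  Job 4: processing = 11, completes at 35
  Job 5: processing = 17, completes at 52
  Job 6: processing = 18, completes at 70
  Job 7: processing = 20, completes at 90
Sum of completion times = 291
Average completion time = 291/7 = 41.5714

41.5714


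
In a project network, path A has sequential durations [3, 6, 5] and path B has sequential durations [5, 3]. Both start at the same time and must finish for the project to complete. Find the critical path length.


Path A total = 3 + 6 + 5 = 14
Path B total = 5 + 3 = 8
Critical path = longest path = max(14, 8) = 14

14


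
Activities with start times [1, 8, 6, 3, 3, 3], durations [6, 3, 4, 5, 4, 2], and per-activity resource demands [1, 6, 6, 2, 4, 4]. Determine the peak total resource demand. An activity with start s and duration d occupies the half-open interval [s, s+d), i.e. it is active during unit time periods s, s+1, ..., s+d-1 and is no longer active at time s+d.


Each activity i is active on [start_i, start_i + duration_i).
Compute total resource usage per time slot:
  t=0: active resources = [], total = 0
  t=1: active resources = [1], total = 1
  t=2: active resources = [1], total = 1
  t=3: active resources = [1, 2, 4, 4], total = 11
  t=4: active resources = [1, 2, 4, 4], total = 11
  t=5: active resources = [1, 2, 4], total = 7
  t=6: active resources = [1, 6, 2, 4], total = 13
  t=7: active resources = [6, 2], total = 8
  t=8: active resources = [6, 6], total = 12
  t=9: active resources = [6, 6], total = 12
  t=10: active resources = [6], total = 6
Peak resource demand = 13

13


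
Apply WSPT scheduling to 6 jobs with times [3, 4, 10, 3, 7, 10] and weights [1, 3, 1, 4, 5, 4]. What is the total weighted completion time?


Compute p/w ratios and sort ascending (WSPT): [(3, 4), (4, 3), (7, 5), (10, 4), (3, 1), (10, 1)]
Compute weighted completion times:
  Job (p=3,w=4): C=3, w*C=4*3=12
  Job (p=4,w=3): C=7, w*C=3*7=21
  Job (p=7,w=5): C=14, w*C=5*14=70
  Job (p=10,w=4): C=24, w*C=4*24=96
  Job (p=3,w=1): C=27, w*C=1*27=27
  Job (p=10,w=1): C=37, w*C=1*37=37
Total weighted completion time = 263

263


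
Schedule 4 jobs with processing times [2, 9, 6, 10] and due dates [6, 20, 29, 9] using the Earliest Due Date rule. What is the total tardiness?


Sort by due date (EDD order): [(2, 6), (10, 9), (9, 20), (6, 29)]
Compute completion times and tardiness:
  Job 1: p=2, d=6, C=2, tardiness=max(0,2-6)=0
  Job 2: p=10, d=9, C=12, tardiness=max(0,12-9)=3
  Job 3: p=9, d=20, C=21, tardiness=max(0,21-20)=1
  Job 4: p=6, d=29, C=27, tardiness=max(0,27-29)=0
Total tardiness = 4

4


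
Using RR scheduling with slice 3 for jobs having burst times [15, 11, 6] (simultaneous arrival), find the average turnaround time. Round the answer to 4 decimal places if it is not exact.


Time quantum = 3
Execution trace:
  J1 runs 3 units, time = 3
  J2 runs 3 units, time = 6
  J3 runs 3 units, time = 9
  J1 runs 3 units, time = 12
  J2 runs 3 units, time = 15
  J3 runs 3 units, time = 18
  J1 runs 3 units, time = 21
  J2 runs 3 units, time = 24
  J1 runs 3 units, time = 27
  J2 runs 2 units, time = 29
  J1 runs 3 units, time = 32
Finish times: [32, 29, 18]
Average turnaround = 79/3 = 26.3333

26.3333


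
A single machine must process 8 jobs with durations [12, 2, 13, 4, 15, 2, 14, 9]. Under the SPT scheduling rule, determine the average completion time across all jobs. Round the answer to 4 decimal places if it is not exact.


Sort jobs by processing time (SPT order): [2, 2, 4, 9, 12, 13, 14, 15]
Compute completion times sequentially:
  Job 1: processing = 2, completes at 2
  Job 2: processing = 2, completes at 4
  Job 3: processing = 4, completes at 8
  Job 4: processing = 9, completes at 17
  Job 5: processing = 12, completes at 29
  Job 6: processing = 13, completes at 42
  Job 7: processing = 14, completes at 56
  Job 8: processing = 15, completes at 71
Sum of completion times = 229
Average completion time = 229/8 = 28.625

28.625


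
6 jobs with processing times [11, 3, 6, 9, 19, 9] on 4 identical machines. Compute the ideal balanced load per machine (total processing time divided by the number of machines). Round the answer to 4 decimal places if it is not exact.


Total processing time = 11 + 3 + 6 + 9 + 19 + 9 = 57
Number of machines = 4
Ideal balanced load = 57 / 4 = 14.25

14.25


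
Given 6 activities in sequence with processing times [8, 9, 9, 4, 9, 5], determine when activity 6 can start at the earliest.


Activity 6 starts after activities 1 through 5 complete.
Predecessor durations: [8, 9, 9, 4, 9]
ES = 8 + 9 + 9 + 4 + 9 = 39

39


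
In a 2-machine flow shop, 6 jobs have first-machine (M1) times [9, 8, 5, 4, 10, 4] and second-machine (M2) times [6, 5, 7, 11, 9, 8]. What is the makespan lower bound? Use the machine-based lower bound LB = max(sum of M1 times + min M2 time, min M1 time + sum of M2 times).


LB1 = sum(M1 times) + min(M2 times) = 40 + 5 = 45
LB2 = min(M1 times) + sum(M2 times) = 4 + 46 = 50
Lower bound = max(LB1, LB2) = max(45, 50) = 50

50


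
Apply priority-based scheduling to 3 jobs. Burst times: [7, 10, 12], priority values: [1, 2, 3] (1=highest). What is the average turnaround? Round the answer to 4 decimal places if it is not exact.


Sort by priority (ascending = highest first):
Order: [(1, 7), (2, 10), (3, 12)]
Completion times:
  Priority 1, burst=7, C=7
  Priority 2, burst=10, C=17
  Priority 3, burst=12, C=29
Average turnaround = 53/3 = 17.6667

17.6667


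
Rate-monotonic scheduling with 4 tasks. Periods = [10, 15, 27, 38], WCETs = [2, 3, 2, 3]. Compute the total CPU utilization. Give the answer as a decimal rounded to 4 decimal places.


Compute individual utilizations (exact fractions):
  Task 1: C/T = 2/10 = 1/5 (approx. 0.2)
  Task 2: C/T = 3/15 = 1/5 (approx. 0.2)
  Task 3: C/T = 2/27 (approx. 0.0741)
  Task 4: C/T = 3/38 (approx. 0.0789)
Total utilization U = 1/5 + 1/5 + 2/27 + 3/38 = 2837/5130
Rounded to 4 decimal places: U = 0.5530
RM (Liu & Layland) bound for 4 tasks = 0.756828; compare with U = 2837/5130 (approx. 0.553021)
U <= bound, so schedulable by RM sufficient condition.

0.5530


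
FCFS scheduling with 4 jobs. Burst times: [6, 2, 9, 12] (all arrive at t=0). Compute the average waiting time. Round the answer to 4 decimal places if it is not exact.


FCFS order (as given): [6, 2, 9, 12]
Waiting times:
  Job 1: wait = 0
  Job 2: wait = 6
  Job 3: wait = 8
  Job 4: wait = 17
Sum of waiting times = 31
Average waiting time = 31/4 = 7.75

7.75


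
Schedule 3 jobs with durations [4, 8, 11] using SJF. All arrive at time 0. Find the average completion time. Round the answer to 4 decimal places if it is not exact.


SJF order (ascending): [4, 8, 11]
Completion times:
  Job 1: burst=4, C=4
  Job 2: burst=8, C=12
  Job 3: burst=11, C=23
Average completion = 39/3 = 13.0

13.0


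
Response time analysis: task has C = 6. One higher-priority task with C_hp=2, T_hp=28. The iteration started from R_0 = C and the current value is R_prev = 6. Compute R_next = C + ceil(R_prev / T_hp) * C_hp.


R_next = C + ceil(R_prev / T_hp) * C_hp
ceil(6 / 28) = ceil(0.2143) = 1
Interference = 1 * 2 = 2
R_next = 6 + 2 = 8

8


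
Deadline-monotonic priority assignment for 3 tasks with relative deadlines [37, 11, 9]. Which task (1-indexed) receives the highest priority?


Sort tasks by relative deadline (ascending):
  Task 3: deadline = 9
  Task 2: deadline = 11
  Task 1: deadline = 37
Priority order (highest first): [3, 2, 1]
Highest priority task = 3

3


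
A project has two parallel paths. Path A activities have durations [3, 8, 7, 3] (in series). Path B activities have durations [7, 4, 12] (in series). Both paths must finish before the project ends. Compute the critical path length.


Path A total = 3 + 8 + 7 + 3 = 21
Path B total = 7 + 4 + 12 = 23
Critical path = longest path = max(21, 23) = 23

23


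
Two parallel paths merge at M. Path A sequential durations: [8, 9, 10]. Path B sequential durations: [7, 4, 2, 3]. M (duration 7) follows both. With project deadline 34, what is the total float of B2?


Forward pass: ES(B2) = sum of predecessors on chain B = 7
EF = ES + duration = 7 + 4 = 11
Backward pass: LF(M) = deadline = 34; LS(M) = 34 - 7 = 27
LF(B2) = LS(M) - sum(successors on chain B) = 27 - 5 = 22
LS = LF - duration = 22 - 4 = 18
Total float = LS - ES = 18 - 7 = 11

11


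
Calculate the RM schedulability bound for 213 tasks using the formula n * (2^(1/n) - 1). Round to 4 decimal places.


Compute 2^(1/213) = 1.0032595128
Subtract 1: 1.0032595128 - 1 = 0.0032595128
Multiply by n: 213 * 0.0032595128 = 0.6942762264
Round to 4 dp: 0.6943

0.6943


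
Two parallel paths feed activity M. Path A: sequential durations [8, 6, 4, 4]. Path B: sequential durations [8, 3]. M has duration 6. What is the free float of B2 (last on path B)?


ES(B2) = sum of predecessors on chain B = 8
EF(B2) = ES + duration = 8 + 3 = 11
Successor of B2 is M. ES(M) = max(sum(A), sum(B)) = max(22, 11) = 22
Free float = ES(successor) - EF(current) = 22 - 11 = 11

11


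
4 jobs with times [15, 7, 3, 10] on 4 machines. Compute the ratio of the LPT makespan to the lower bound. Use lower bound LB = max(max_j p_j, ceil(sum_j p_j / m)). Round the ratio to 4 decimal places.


LPT order: [15, 10, 7, 3]
Machine loads after assignment: [15, 10, 7, 3]
LPT makespan = 15
Lower bound = max(max_job, ceil(total/4)) = max(15, 9) = 15
Ratio = 15 / 15 = 1.0

1.0


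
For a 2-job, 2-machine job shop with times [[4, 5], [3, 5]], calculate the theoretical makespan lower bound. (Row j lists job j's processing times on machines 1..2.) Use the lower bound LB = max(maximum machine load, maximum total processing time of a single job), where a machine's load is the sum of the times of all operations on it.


Machine loads:
  Machine 1: 4 + 3 = 7
  Machine 2: 5 + 5 = 10
Max machine load = 10
Job totals:
  Job 1: 9
  Job 2: 8
Max job total = 9
Lower bound = max(10, 9) = 10

10


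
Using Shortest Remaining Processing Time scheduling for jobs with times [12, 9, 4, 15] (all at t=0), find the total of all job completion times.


Since all jobs arrive at t=0, SRPT equals SPT ordering.
SPT order: [4, 9, 12, 15]
Completion times:
  Job 1: p=4, C=4
  Job 2: p=9, C=13
  Job 3: p=12, C=25
  Job 4: p=15, C=40
Total completion time = 4 + 13 + 25 + 40 = 82

82


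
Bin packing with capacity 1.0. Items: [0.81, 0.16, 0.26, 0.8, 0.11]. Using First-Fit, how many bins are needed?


Place items sequentially using First-Fit:
  Item 0.81 -> new Bin 1
  Item 0.16 -> Bin 1 (now 0.97)
  Item 0.26 -> new Bin 2
  Item 0.8 -> new Bin 3
  Item 0.11 -> Bin 2 (now 0.37)
Total bins used = 3

3


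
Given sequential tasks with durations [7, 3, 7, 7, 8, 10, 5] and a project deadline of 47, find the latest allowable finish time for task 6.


LF(activity 6) = deadline - sum of successor durations
Successors: activities 7 through 7 with durations [5]
Sum of successor durations = 5
LF = 47 - 5 = 42

42


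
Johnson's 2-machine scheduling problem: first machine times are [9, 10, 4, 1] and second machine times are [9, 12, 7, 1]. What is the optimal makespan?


Apply Johnson's rule:
  Group 1 (a <= b): [(4, 1, 1), (3, 4, 7), (1, 9, 9), (2, 10, 12)]
  Group 2 (a > b): []
Optimal job order: [4, 3, 1, 2]
Schedule:
  Job 4: M1 done at 1, M2 done at 2
  Job 3: M1 done at 5, M2 done at 12
  Job 1: M1 done at 14, M2 done at 23
  Job 2: M1 done at 24, M2 done at 36
Makespan = 36

36


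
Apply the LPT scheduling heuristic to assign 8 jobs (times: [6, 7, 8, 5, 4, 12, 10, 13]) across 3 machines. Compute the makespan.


Sort jobs in decreasing order (LPT): [13, 12, 10, 8, 7, 6, 5, 4]
Assign each job to the least loaded machine:
  Machine 1: jobs [13, 6, 4], load = 23
  Machine 2: jobs [12, 7], load = 19
  Machine 3: jobs [10, 8, 5], load = 23
Makespan = max load = 23

23


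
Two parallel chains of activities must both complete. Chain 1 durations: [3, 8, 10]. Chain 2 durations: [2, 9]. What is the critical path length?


Path A total = 3 + 8 + 10 = 21
Path B total = 2 + 9 = 11
Critical path = longest path = max(21, 11) = 21

21


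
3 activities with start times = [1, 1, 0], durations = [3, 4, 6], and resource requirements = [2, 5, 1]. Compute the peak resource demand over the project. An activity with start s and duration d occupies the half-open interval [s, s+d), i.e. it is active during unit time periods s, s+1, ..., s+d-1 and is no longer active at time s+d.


Each activity i is active on [start_i, start_i + duration_i).
Compute total resource usage per time slot:
  t=0: active resources = [1], total = 1
  t=1: active resources = [2, 5, 1], total = 8
  t=2: active resources = [2, 5, 1], total = 8
  t=3: active resources = [2, 5, 1], total = 8
  t=4: active resources = [5, 1], total = 6
  t=5: active resources = [1], total = 1
Peak resource demand = 8

8


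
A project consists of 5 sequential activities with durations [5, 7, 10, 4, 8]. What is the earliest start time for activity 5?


Activity 5 starts after activities 1 through 4 complete.
Predecessor durations: [5, 7, 10, 4]
ES = 5 + 7 + 10 + 4 = 26

26


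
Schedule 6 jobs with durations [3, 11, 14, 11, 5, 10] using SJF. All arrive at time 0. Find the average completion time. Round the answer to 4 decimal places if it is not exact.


SJF order (ascending): [3, 5, 10, 11, 11, 14]
Completion times:
  Job 1: burst=3, C=3
  Job 2: burst=5, C=8
  Job 3: burst=10, C=18
  Job 4: burst=11, C=29
  Job 5: burst=11, C=40
  Job 6: burst=14, C=54
Average completion = 152/6 = 25.3333

25.3333


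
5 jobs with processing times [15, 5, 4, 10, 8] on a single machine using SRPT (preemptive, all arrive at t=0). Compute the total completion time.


Since all jobs arrive at t=0, SRPT equals SPT ordering.
SPT order: [4, 5, 8, 10, 15]
Completion times:
  Job 1: p=4, C=4
  Job 2: p=5, C=9
  Job 3: p=8, C=17
  Job 4: p=10, C=27
  Job 5: p=15, C=42
Total completion time = 4 + 9 + 17 + 27 + 42 = 99

99


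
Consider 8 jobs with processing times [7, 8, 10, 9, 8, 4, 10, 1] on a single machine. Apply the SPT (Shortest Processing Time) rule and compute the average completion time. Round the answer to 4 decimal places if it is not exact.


Sort jobs by processing time (SPT order): [1, 4, 7, 8, 8, 9, 10, 10]
Compute completion times sequentially:
  Job 1: processing = 1, completes at 1
  Job 2: processing = 4, completes at 5
  Job 3: processing = 7, completes at 12
  Job 4: processing = 8, completes at 20
  Job 5: processing = 8, completes at 28
  Job 6: processing = 9, completes at 37
  Job 7: processing = 10, completes at 47
  Job 8: processing = 10, completes at 57
Sum of completion times = 207
Average completion time = 207/8 = 25.875

25.875


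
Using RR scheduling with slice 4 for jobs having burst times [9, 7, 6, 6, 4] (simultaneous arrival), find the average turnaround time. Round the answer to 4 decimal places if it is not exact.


Time quantum = 4
Execution trace:
  J1 runs 4 units, time = 4
  J2 runs 4 units, time = 8
  J3 runs 4 units, time = 12
  J4 runs 4 units, time = 16
  J5 runs 4 units, time = 20
  J1 runs 4 units, time = 24
  J2 runs 3 units, time = 27
  J3 runs 2 units, time = 29
  J4 runs 2 units, time = 31
  J1 runs 1 units, time = 32
Finish times: [32, 27, 29, 31, 20]
Average turnaround = 139/5 = 27.8

27.8


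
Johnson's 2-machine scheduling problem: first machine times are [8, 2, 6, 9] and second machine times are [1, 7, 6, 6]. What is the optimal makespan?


Apply Johnson's rule:
  Group 1 (a <= b): [(2, 2, 7), (3, 6, 6)]
  Group 2 (a > b): [(4, 9, 6), (1, 8, 1)]
Optimal job order: [2, 3, 4, 1]
Schedule:
  Job 2: M1 done at 2, M2 done at 9
  Job 3: M1 done at 8, M2 done at 15
  Job 4: M1 done at 17, M2 done at 23
  Job 1: M1 done at 25, M2 done at 26
Makespan = 26

26


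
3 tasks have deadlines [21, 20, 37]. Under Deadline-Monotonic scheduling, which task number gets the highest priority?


Sort tasks by relative deadline (ascending):
  Task 2: deadline = 20
  Task 1: deadline = 21
  Task 3: deadline = 37
Priority order (highest first): [2, 1, 3]
Highest priority task = 2

2


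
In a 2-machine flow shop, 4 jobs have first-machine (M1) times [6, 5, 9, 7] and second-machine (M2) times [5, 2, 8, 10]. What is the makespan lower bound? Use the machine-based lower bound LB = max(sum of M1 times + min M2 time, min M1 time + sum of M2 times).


LB1 = sum(M1 times) + min(M2 times) = 27 + 2 = 29
LB2 = min(M1 times) + sum(M2 times) = 5 + 25 = 30
Lower bound = max(LB1, LB2) = max(29, 30) = 30

30


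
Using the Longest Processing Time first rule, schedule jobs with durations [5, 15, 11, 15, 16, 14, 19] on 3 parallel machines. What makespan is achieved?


Sort jobs in decreasing order (LPT): [19, 16, 15, 15, 14, 11, 5]
Assign each job to the least loaded machine:
  Machine 1: jobs [19, 11, 5], load = 35
  Machine 2: jobs [16, 14], load = 30
  Machine 3: jobs [15, 15], load = 30
Makespan = max load = 35

35


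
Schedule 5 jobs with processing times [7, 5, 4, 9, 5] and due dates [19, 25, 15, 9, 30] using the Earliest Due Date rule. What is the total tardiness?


Sort by due date (EDD order): [(9, 9), (4, 15), (7, 19), (5, 25), (5, 30)]
Compute completion times and tardiness:
  Job 1: p=9, d=9, C=9, tardiness=max(0,9-9)=0
  Job 2: p=4, d=15, C=13, tardiness=max(0,13-15)=0
  Job 3: p=7, d=19, C=20, tardiness=max(0,20-19)=1
  Job 4: p=5, d=25, C=25, tardiness=max(0,25-25)=0
  Job 5: p=5, d=30, C=30, tardiness=max(0,30-30)=0
Total tardiness = 1

1


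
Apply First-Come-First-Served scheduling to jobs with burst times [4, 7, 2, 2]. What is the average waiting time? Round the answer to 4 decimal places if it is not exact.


FCFS order (as given): [4, 7, 2, 2]
Waiting times:
  Job 1: wait = 0
  Job 2: wait = 4
  Job 3: wait = 11
  Job 4: wait = 13
Sum of waiting times = 28
Average waiting time = 28/4 = 7.0

7.0


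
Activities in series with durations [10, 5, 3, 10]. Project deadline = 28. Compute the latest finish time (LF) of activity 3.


LF(activity 3) = deadline - sum of successor durations
Successors: activities 4 through 4 with durations [10]
Sum of successor durations = 10
LF = 28 - 10 = 18

18


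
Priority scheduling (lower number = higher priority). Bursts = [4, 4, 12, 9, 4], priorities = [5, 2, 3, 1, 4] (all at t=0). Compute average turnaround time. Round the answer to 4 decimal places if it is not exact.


Sort by priority (ascending = highest first):
Order: [(1, 9), (2, 4), (3, 12), (4, 4), (5, 4)]
Completion times:
  Priority 1, burst=9, C=9
  Priority 2, burst=4, C=13
  Priority 3, burst=12, C=25
  Priority 4, burst=4, C=29
  Priority 5, burst=4, C=33
Average turnaround = 109/5 = 21.8

21.8


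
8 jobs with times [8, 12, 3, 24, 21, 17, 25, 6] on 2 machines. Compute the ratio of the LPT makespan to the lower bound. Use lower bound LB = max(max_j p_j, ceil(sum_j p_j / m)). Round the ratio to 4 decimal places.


LPT order: [25, 24, 21, 17, 12, 8, 6, 3]
Machine loads after assignment: [57, 59]
LPT makespan = 59
Lower bound = max(max_job, ceil(total/2)) = max(25, 58) = 58
Ratio = 59 / 58 = 1.0172

1.0172


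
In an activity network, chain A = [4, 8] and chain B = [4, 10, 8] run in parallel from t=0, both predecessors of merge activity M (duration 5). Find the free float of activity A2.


ES(A2) = sum of predecessors on chain A = 4
EF(A2) = ES + duration = 4 + 8 = 12
Successor of A2 is M. ES(M) = max(sum(A), sum(B)) = max(12, 22) = 22
Free float = ES(successor) - EF(current) = 22 - 12 = 10

10


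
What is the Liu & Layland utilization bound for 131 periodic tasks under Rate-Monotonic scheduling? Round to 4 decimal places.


Compute 2^(1/131) = 1.0053052230
Subtract 1: 1.0053052230 - 1 = 0.0053052230
Multiply by n: 131 * 0.0053052230 = 0.6949842130
Round to 4 dp: 0.6950

0.6950


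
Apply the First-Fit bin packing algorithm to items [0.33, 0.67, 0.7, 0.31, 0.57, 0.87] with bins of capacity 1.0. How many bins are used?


Place items sequentially using First-Fit:
  Item 0.33 -> new Bin 1
  Item 0.67 -> Bin 1 (now 1.0)
  Item 0.7 -> new Bin 2
  Item 0.31 -> new Bin 3
  Item 0.57 -> Bin 3 (now 0.88)
  Item 0.87 -> new Bin 4
Total bins used = 4

4


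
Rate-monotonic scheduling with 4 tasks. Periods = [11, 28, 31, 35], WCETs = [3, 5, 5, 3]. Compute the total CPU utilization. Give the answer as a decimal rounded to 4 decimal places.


Compute individual utilizations (exact fractions):
  Task 1: C/T = 3/11 (approx. 0.2727)
  Task 2: C/T = 5/28 (approx. 0.1786)
  Task 3: C/T = 5/31 (approx. 0.1613)
  Task 4: C/T = 3/35 (approx. 0.0857)
Total utilization U = 3/11 + 5/28 + 5/31 + 3/35 = 33337/47740
Rounded to 4 decimal places: U = 0.6983
RM (Liu & Layland) bound for 4 tasks = 0.756828; compare with U = 33337/47740 (approx. 0.698303)
U <= bound, so schedulable by RM sufficient condition.

0.6983


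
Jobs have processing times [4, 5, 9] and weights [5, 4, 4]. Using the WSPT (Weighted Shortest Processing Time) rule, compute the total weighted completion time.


Compute p/w ratios and sort ascending (WSPT): [(4, 5), (5, 4), (9, 4)]
Compute weighted completion times:
  Job (p=4,w=5): C=4, w*C=5*4=20
  Job (p=5,w=4): C=9, w*C=4*9=36
  Job (p=9,w=4): C=18, w*C=4*18=72
Total weighted completion time = 128

128


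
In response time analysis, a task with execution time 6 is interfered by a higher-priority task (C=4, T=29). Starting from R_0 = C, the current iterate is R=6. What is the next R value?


R_next = C + ceil(R_prev / T_hp) * C_hp
ceil(6 / 29) = ceil(0.2069) = 1
Interference = 1 * 4 = 4
R_next = 6 + 4 = 10

10


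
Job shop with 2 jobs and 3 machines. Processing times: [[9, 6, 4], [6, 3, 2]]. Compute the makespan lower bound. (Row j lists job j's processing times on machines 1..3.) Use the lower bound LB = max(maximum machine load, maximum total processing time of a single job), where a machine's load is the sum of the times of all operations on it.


Machine loads:
  Machine 1: 9 + 6 = 15
  Machine 2: 6 + 3 = 9
  Machine 3: 4 + 2 = 6
Max machine load = 15
Job totals:
  Job 1: 19
  Job 2: 11
Max job total = 19
Lower bound = max(15, 19) = 19

19


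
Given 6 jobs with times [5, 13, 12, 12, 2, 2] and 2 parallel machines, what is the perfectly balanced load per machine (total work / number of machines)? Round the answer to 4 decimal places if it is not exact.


Total processing time = 5 + 13 + 12 + 12 + 2 + 2 = 46
Number of machines = 2
Ideal balanced load = 46 / 2 = 23.0

23.0


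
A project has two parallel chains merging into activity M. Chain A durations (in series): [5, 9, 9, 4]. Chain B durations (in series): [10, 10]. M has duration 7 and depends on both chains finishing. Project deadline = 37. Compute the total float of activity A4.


Forward pass: ES(A4) = sum of predecessors on chain A = 23
EF = ES + duration = 23 + 4 = 27
Backward pass: LF(M) = deadline = 37; LS(M) = 37 - 7 = 30
LF(A4) = LS(M) - sum(successors on chain A) = 30 - 0 = 30
LS = LF - duration = 30 - 4 = 26
Total float = LS - ES = 26 - 23 = 3

3


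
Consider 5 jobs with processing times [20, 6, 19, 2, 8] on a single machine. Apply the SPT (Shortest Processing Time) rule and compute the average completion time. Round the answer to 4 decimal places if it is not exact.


Sort jobs by processing time (SPT order): [2, 6, 8, 19, 20]
Compute completion times sequentially:
  Job 1: processing = 2, completes at 2
  Job 2: processing = 6, completes at 8
  Job 3: processing = 8, completes at 16
  Job 4: processing = 19, completes at 35
  Job 5: processing = 20, completes at 55
Sum of completion times = 116
Average completion time = 116/5 = 23.2

23.2


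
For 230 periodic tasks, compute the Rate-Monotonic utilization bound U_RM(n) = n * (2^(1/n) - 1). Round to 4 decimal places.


Compute 2^(1/230) = 1.0030182291
Subtract 1: 1.0030182291 - 1 = 0.0030182291
Multiply by n: 230 * 0.0030182291 = 0.6941926930
Round to 4 dp: 0.6942

0.6942


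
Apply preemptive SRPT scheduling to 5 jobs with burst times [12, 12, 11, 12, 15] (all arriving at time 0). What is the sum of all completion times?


Since all jobs arrive at t=0, SRPT equals SPT ordering.
SPT order: [11, 12, 12, 12, 15]
Completion times:
  Job 1: p=11, C=11
  Job 2: p=12, C=23
  Job 3: p=12, C=35
  Job 4: p=12, C=47
  Job 5: p=15, C=62
Total completion time = 11 + 23 + 35 + 47 + 62 = 178

178


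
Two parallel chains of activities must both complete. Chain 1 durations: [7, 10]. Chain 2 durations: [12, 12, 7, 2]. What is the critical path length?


Path A total = 7 + 10 = 17
Path B total = 12 + 12 + 7 + 2 = 33
Critical path = longest path = max(17, 33) = 33

33


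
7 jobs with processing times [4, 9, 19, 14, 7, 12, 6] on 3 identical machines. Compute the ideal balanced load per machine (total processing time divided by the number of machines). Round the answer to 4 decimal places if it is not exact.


Total processing time = 4 + 9 + 19 + 14 + 7 + 12 + 6 = 71
Number of machines = 3
Ideal balanced load = 71 / 3 = 23.6667

23.6667


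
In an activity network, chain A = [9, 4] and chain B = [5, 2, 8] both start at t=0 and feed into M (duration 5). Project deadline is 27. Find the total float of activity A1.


Forward pass: ES(A1) = sum of predecessors on chain A = 0
EF = ES + duration = 0 + 9 = 9
Backward pass: LF(M) = deadline = 27; LS(M) = 27 - 5 = 22
LF(A1) = LS(M) - sum(successors on chain A) = 22 - 4 = 18
LS = LF - duration = 18 - 9 = 9
Total float = LS - ES = 9 - 0 = 9

9


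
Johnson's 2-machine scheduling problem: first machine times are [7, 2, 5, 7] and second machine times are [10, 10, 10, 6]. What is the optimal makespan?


Apply Johnson's rule:
  Group 1 (a <= b): [(2, 2, 10), (3, 5, 10), (1, 7, 10)]
  Group 2 (a > b): [(4, 7, 6)]
Optimal job order: [2, 3, 1, 4]
Schedule:
  Job 2: M1 done at 2, M2 done at 12
  Job 3: M1 done at 7, M2 done at 22
  Job 1: M1 done at 14, M2 done at 32
  Job 4: M1 done at 21, M2 done at 38
Makespan = 38

38


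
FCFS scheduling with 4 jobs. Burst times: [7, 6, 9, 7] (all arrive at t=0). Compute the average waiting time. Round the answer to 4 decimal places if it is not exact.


FCFS order (as given): [7, 6, 9, 7]
Waiting times:
  Job 1: wait = 0
  Job 2: wait = 7
  Job 3: wait = 13
  Job 4: wait = 22
Sum of waiting times = 42
Average waiting time = 42/4 = 10.5

10.5


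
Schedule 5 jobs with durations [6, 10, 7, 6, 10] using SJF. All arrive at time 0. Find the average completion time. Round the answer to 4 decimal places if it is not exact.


SJF order (ascending): [6, 6, 7, 10, 10]
Completion times:
  Job 1: burst=6, C=6
  Job 2: burst=6, C=12
  Job 3: burst=7, C=19
  Job 4: burst=10, C=29
  Job 5: burst=10, C=39
Average completion = 105/5 = 21.0

21.0


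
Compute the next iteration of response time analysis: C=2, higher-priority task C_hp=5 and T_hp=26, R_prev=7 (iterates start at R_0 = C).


R_next = C + ceil(R_prev / T_hp) * C_hp
ceil(7 / 26) = ceil(0.2692) = 1
Interference = 1 * 5 = 5
R_next = 2 + 5 = 7
R_next = R_prev, so the iteration has converged (response time = 7).

7


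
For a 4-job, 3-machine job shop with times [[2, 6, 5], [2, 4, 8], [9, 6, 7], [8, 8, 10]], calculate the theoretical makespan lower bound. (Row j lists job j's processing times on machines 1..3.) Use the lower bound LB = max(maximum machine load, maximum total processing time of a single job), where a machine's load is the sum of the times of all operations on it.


Machine loads:
  Machine 1: 2 + 2 + 9 + 8 = 21
  Machine 2: 6 + 4 + 6 + 8 = 24
  Machine 3: 5 + 8 + 7 + 10 = 30
Max machine load = 30
Job totals:
  Job 1: 13
  Job 2: 14
  Job 3: 22
  Job 4: 26
Max job total = 26
Lower bound = max(30, 26) = 30

30


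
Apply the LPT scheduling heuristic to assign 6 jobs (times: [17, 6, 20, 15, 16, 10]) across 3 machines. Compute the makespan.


Sort jobs in decreasing order (LPT): [20, 17, 16, 15, 10, 6]
Assign each job to the least loaded machine:
  Machine 1: jobs [20, 6], load = 26
  Machine 2: jobs [17, 10], load = 27
  Machine 3: jobs [16, 15], load = 31
Makespan = max load = 31

31


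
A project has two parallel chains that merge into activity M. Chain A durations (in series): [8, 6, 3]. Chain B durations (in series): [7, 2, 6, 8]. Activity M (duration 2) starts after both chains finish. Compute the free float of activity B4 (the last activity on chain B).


ES(B4) = sum of predecessors on chain B = 15
EF(B4) = ES + duration = 15 + 8 = 23
Successor of B4 is M. ES(M) = max(sum(A), sum(B)) = max(17, 23) = 23
Free float = ES(successor) - EF(current) = 23 - 23 = 0

0


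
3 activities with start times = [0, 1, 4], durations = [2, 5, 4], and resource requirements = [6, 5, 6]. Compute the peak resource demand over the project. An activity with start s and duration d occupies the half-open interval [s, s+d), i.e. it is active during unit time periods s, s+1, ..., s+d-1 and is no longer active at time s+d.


Each activity i is active on [start_i, start_i + duration_i).
Compute total resource usage per time slot:
  t=0: active resources = [6], total = 6
  t=1: active resources = [6, 5], total = 11
  t=2: active resources = [5], total = 5
  t=3: active resources = [5], total = 5
  t=4: active resources = [5, 6], total = 11
  t=5: active resources = [5, 6], total = 11
  t=6: active resources = [6], total = 6
  t=7: active resources = [6], total = 6
Peak resource demand = 11

11
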